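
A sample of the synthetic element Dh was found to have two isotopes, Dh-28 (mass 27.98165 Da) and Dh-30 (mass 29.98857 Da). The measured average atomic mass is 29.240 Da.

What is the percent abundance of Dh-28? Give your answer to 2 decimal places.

Writing the weighted mean with unknown fraction x of Dh-28:
27.98165·x + 29.98857·(1 − x) = 29.240
(27.98165 − 29.98857)·x = 29.240 − 29.98857
x = -0.74857 / -2.00692 = 0.37299 → 37.30% Dh-28, 62.70% Dh-30.

37.30%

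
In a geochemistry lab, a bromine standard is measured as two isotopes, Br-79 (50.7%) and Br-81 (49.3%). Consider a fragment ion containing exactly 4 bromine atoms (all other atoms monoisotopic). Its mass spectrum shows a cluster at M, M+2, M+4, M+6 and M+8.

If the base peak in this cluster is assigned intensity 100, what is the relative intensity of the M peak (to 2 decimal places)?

(0.507 + 0.493)^4 gives M 0.0661, M+2 0.2570, M+4 0.3749, M+6 0.2430, M+8 0.0591; the largest is M+4.
P(M+4) = C(4,2) × 0.507^2 × 0.493^2 = 6 × 0.257049 × 0.243049 = 0.374853 (base)
P(M) = C(4,0) × 0.507^4 × 0.493^0 = 1 × 0.06607419 × 1.0000 = 0.066074
Relative intensity = 0.066074 / 0.374853 × 100 = 17.63

17.63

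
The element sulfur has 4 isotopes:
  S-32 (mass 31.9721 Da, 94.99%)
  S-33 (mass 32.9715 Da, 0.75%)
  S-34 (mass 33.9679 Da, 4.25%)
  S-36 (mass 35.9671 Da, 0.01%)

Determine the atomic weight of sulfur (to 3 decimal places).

32.065 Da

The abundance-weighted mean is 0.9499 × 31.9721 + 0.0075 × 32.9715 + 0.0425 × 33.9679 + 0.0001 × 35.9671
= 30.37030 + 0.24729 + 1.44364 + 0.00360 = 32.06483 Da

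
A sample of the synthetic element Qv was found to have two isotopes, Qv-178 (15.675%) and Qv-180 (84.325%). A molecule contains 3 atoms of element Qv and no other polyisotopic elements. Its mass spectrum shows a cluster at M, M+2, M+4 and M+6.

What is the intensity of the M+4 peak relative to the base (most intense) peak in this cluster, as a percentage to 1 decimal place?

55.8%

Term probabilities: M 0.0039, M+2 0.0622, M+4 0.3344, M+6 0.5996. Base peak = M+6.
P(M+6) = C(3,3) × 0.15675^0 × 0.84325^3 = 1 × 1.0000 × 0.59961025 = 0.599610 (base)
P(M+4) = C(3,2) × 0.15675^1 × 0.84325^2 = 3 × 0.15675 × 0.71107056 = 0.334381
Relative intensity = 0.334381 / 0.599610 × 100 = 55.8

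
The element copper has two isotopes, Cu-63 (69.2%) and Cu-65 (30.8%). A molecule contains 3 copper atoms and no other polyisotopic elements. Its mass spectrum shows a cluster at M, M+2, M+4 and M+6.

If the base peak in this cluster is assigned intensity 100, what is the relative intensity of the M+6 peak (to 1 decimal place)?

6.6

(0.692 + 0.308)^3 gives M 0.3314, M+2 0.4425, M+4 0.1969, M+6 0.0292; the largest is M+2.
P(M+2) = C(3,1) × 0.692^2 × 0.308^1 = 3 × 0.478864 × 0.3080 = 0.442470 (base)
P(M+6) = C(3,3) × 0.692^0 × 0.308^3 = 1 × 1.0000 × 0.02921811 = 0.029218
Relative intensity = 0.029218 / 0.442470 × 100 = 6.6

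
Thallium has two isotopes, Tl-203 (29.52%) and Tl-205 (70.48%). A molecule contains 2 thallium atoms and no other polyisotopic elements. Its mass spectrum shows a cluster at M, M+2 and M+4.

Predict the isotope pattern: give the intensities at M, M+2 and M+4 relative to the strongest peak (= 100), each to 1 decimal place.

17.5 : 83.8 : 100.0

The 2 Tl atoms are independent, so intensities follow the terms of (0.2952 + 0.7048)^2.
P(M) = 0.2952^2 = 0.087143
P(M+2) = 2 × 0.2952^1 × 0.7048^1 = 0.416114
P(M+4) = 0.7048^2 = 0.496743
The M+4 peak is largest (0.496743); scaling to 100 gives 17.5 : 83.8 : 100.0.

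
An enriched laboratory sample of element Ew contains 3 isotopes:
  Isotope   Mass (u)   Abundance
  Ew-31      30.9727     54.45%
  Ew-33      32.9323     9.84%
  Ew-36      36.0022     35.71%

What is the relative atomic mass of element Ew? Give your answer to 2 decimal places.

Average mass = Σ (abundance × isotope mass) = 0.5445 × 30.9727 + 0.0984 × 32.9323 + 0.3571 × 36.0022
= 16.86464 + 3.24054 + 12.85639 = 32.96157 u

32.96 u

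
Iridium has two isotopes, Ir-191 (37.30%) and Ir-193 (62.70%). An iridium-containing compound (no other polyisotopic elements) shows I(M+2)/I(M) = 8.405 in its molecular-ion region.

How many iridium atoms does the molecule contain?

5

The M+2/M ratio from n Ir atoms is n · q/p = n · 0.6270/0.3730.
n = 8.405 × 0.3730/0.6270 = 5.00 ≈ 5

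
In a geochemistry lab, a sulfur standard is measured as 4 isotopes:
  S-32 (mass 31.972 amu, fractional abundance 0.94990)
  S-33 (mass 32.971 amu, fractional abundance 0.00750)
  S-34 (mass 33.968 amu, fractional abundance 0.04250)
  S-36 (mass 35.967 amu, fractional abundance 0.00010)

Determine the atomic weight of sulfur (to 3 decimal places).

Ar = Σ fᵢ·mᵢ = 0.94990 × 31.972 + 0.00750 × 32.971 + 0.04250 × 33.968 + 0.00010 × 35.967
= 30.3702 + 0.2473 + 1.4436 + 0.0036 = 32.0647 amu

32.065 amu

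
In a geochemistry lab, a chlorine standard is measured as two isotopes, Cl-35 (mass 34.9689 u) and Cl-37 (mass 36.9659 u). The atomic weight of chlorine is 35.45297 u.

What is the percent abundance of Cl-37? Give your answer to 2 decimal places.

24.24%

Let x be the fractional abundance of Cl-35; then Cl-37 has abundance 1 − x.
34.9689·x + 36.9659·(1 − x) = 35.45297
(34.9689 − 36.9659)·x = 35.45297 − 36.9659
x = -1.51293 / -1.9970 = 0.75760 → 75.76% Cl-35, 24.24% Cl-37.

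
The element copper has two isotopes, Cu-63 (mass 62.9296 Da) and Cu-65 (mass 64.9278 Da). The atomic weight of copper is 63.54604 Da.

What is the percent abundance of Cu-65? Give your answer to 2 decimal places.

With x = fraction of Cu-63 (so Cu-65 is 1 − x):
62.9296·x + 64.9278·(1 − x) = 63.54604
(62.9296 − 64.9278)·x = 63.54604 − 64.9278
x = -1.38176 / -1.9982 = 0.69150 → 69.15% Cu-63, 30.85% Cu-65.

30.85%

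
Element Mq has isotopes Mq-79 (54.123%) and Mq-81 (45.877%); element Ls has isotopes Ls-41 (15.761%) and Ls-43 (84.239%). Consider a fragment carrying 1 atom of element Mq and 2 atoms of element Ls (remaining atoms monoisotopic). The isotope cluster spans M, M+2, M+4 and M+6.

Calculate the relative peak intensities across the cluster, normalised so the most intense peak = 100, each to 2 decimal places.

2.66 : 30.66 : 100.00 : 64.35

Element Mq pattern (n=1): 0.54123 : 0.45877
Element Ls pattern (n=2): 0.02484091 : 0.26553818 : 0.70962091
Convolve the two distributions (both contribute in 2-u steps):
  M: 0.54123×0.02484091 = 0.013445
  M+2: 0.54123×0.26553818 + 0.45877×0.02484091 = 0.155113
  M+4: 0.54123×0.70962091 + 0.45877×0.26553818 = 0.505889
  M+6: 0.45877×0.70962091 = 0.325553
Scale to base peak (0.505889) = 100: 2.66 : 30.66 : 100.00 : 64.35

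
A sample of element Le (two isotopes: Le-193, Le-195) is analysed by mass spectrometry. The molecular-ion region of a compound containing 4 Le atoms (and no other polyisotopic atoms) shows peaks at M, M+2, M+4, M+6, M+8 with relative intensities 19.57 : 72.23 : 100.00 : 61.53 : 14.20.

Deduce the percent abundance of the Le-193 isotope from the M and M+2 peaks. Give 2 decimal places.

Write p for the Le-193 fraction. I(M+2)/I(M) = [C(4,1)·p^3·(1−p)] / p^4 = 4·(1−p)/p = 72.23/19.57 = 3.6909
(1−p)/p = 3.6909/4 = 0.9227  ⇒  p = 1/(1 + 0.9227) = 0.5201
Le-193: 52.01%, Le-195: 47.99%.

52.01%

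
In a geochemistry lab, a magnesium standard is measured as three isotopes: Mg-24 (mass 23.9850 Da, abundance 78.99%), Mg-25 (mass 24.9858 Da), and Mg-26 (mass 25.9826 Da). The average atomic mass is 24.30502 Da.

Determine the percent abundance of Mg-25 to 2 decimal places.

10.00%

Let x and y be the fractions of Mg-25 and Mg-26. Then x + y = 1 − 0.7899 = 0.2101 and 24.9858x + 25.9826y = 24.30502 − 0.7899×23.9850 = 5.3592685.
Substituting: 24.9858x + 25.9826(0.2101 − x) = 5.3592685
(24.9858 − 25.9826)x = -0.09967576  ⇒  x = 0.10000, y = 0.11010
Mg-25: 10.00%, Mg-26: 11.01%.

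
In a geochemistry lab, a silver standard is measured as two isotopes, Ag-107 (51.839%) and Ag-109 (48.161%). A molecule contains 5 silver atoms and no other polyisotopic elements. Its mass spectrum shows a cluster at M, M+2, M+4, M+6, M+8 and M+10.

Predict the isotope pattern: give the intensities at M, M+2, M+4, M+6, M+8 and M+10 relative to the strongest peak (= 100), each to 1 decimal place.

Expanding (0.51839 + 0.48161)^5:
P(M) = 0.51839^5 = 0.037435
P(M+2) = 5 × 0.51839^4 × 0.48161^1 = 0.173897
P(M+4) = 10 × 0.51839^3 × 0.48161^2 = 0.323118
P(M+6) = 10 × 0.51839^2 × 0.48161^3 = 0.300192
P(M+8) = 5 × 0.51839^1 × 0.48161^4 = 0.139447
P(M+10) = 0.48161^5 = 0.025911
The M+4 peak is largest (0.323118); scaling to 100 gives 11.6 : 53.8 : 100.0 : 92.9 : 43.2 : 8.0.

11.6 : 53.8 : 100.0 : 92.9 : 43.2 : 8.0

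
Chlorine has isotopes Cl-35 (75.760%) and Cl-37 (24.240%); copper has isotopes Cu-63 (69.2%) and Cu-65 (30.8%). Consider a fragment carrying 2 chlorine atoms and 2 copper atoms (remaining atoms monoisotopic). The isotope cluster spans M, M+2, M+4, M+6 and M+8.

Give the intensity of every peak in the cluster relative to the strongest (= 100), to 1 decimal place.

Chlorine pattern (n=2): 0.57395776 : 0.36728448 : 0.05875776
Copper pattern (n=2): 0.478864 : 0.426272 : 0.094864
Convolve the two distributions (both contribute in 2-u steps):
  M: 0.57395776×0.478864 = 0.274848
  M+2: 0.57395776×0.426272 + 0.36728448×0.478864 = 0.420541
  M+4: 0.57395776×0.094864 + 0.36728448×0.426272 + 0.05875776×0.478864 = 0.239148
  M+6: 0.36728448×0.094864 + 0.05875776×0.426272 = 0.059889
  M+8: 0.05875776×0.094864 = 0.005574
Scale to base peak (0.420541) = 100: 65.4 : 100.0 : 56.9 : 14.2 : 1.3

65.4 : 100.0 : 56.9 : 14.2 : 1.3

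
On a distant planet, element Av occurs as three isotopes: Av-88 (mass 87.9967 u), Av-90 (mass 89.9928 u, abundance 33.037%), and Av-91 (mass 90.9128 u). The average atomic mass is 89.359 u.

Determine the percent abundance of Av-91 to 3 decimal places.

24.102%

Let x and y be the fractions of Av-88 and Av-91. Then x + y = 1 − 0.33037 = 0.66963 and 87.9967x + 90.9128y = 89.359 − 0.33037×89.9928 = 59.628078664.
Substituting: 87.9967x + 90.9128(0.66963 − x) = 59.628078664
(87.9967 − 90.9128)x = -1.2498596  ⇒  x = 0.42861, y = 0.24102
Av-88: 42.861%, Av-91: 24.102%.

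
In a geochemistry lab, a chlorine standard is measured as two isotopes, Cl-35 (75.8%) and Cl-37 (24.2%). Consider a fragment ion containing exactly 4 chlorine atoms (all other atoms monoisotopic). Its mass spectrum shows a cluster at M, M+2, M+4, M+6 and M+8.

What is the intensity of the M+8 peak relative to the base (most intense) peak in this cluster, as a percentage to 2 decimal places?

Term probabilities: M 0.3301, M+2 0.4216, M+4 0.2019, M+6 0.0430, M+8 0.0034. Base peak = M+2.
P(M+2) = C(4,1) × 0.758^3 × 0.242^1 = 4 × 0.43551951 × 0.2420 = 0.421583 (base)
P(M+8) = C(4,4) × 0.758^0 × 0.242^4 = 1 × 1.0000 × 0.00342974 = 0.003430
Relative intensity = 0.003430 / 0.421583 × 100 = 0.81

0.81%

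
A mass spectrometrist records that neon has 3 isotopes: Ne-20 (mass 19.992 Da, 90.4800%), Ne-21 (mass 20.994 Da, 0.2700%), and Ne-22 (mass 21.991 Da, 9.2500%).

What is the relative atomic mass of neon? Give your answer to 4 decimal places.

20.1796 Da

Average mass = Σ (abundance × isotope mass) = 0.904800 × 19.992 + 0.002700 × 20.994 + 0.092500 × 21.991
= 18.08876 + 0.05668 + 2.03417 = 20.17961 Da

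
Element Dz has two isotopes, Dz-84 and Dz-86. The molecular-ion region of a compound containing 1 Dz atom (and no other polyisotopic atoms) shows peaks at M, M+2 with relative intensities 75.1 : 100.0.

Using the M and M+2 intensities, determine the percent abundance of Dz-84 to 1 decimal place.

42.9%

Let p = fractional abundance of Dz-84. I(M+2)/I(M) = [C(1,1)·p^0·(1−p)] / p^1 = 1·(1−p)/p = 100.0/75.1 = 1.3316
(1−p)/p = 1.3316/1 = 1.3316  ⇒  p = 1/(1 + 1.3316) = 0.4289
Dz-84: 42.9%, Dz-86: 57.1%.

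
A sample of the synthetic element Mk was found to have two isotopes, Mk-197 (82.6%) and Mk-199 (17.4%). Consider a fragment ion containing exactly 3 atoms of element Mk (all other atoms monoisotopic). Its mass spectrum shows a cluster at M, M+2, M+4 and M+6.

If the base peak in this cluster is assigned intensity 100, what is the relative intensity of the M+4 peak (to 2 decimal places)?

13.31

Term probabilities: M 0.5636, M+2 0.3561, M+4 0.0750, M+6 0.0053. Base peak = M.
P(M) = C(3,0) × 0.826^3 × 0.174^0 = 1 × 0.56355998 × 1.0000 = 0.563560 (base)
P(M+4) = C(3,2) × 0.826^1 × 0.174^2 = 3 × 0.8260 × 0.030276 = 0.075024
Relative intensity = 0.075024 / 0.563560 × 100 = 13.31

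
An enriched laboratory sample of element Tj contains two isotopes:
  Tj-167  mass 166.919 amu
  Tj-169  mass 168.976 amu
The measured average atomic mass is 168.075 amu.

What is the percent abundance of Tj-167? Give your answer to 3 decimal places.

43.802%

With x = fraction of Tj-167 (so Tj-169 is 1 − x):
166.919·x + 168.976·(1 − x) = 168.075
(166.919 − 168.976)·x = 168.075 − 168.976
x = -0.901 / -2.057 = 0.43802 → 43.802% Tj-167, 56.198% Tj-169.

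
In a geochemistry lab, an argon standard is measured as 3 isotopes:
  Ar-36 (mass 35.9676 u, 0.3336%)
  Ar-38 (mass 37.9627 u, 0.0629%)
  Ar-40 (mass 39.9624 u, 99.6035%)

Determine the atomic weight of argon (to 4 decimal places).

Weight each isotope mass by its fractional abundance: 0.003336 × 35.9676 + 0.000629 × 37.9627 + 0.996035 × 39.9624
= 0.11999 + 0.02388 + 39.80395 = 39.94782 u

39.9478 u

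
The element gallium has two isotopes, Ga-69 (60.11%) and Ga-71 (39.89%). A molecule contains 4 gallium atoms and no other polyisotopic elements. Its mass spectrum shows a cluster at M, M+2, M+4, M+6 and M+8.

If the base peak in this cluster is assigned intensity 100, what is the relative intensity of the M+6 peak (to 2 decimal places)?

(0.6011 + 0.3989)^4 gives M 0.1306, M+2 0.3465, M+4 0.3450, M+6 0.1526, M+8 0.0253; the largest is M+2.
P(M+2) = C(4,1) × 0.6011^3 × 0.3989^1 = 4 × 0.21719018 × 0.3989 = 0.346549 (base)
P(M+6) = C(4,3) × 0.6011^1 × 0.3989^3 = 4 × 0.6011 × 0.06347345 = 0.152616
Relative intensity = 0.152616 / 0.346549 × 100 = 44.04

44.04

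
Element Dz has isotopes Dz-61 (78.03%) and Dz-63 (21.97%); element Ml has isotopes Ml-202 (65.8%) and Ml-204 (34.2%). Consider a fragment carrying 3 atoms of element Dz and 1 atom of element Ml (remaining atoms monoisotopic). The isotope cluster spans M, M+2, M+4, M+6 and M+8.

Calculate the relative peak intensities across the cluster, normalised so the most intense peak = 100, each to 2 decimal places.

Element Dz pattern (n=3): 0.47509977 : 0.40130496 : 0.11299077 : 0.0106045
Element Ml pattern (n=1): 0.6580 : 0.3420
Convolve the two distributions (both contribute in 2-u steps):
  M: 0.47509977×0.6580 = 0.312616
  M+2: 0.47509977×0.3420 + 0.40130496×0.6580 = 0.426543
  M+4: 0.40130496×0.3420 + 0.11299077×0.6580 = 0.211594
  M+6: 0.11299077×0.3420 + 0.0106045×0.6580 = 0.045621
  M+8: 0.0106045×0.3420 = 0.003627
Scale to base peak (0.426543) = 100: 73.29 : 100.00 : 49.61 : 10.70 : 0.85

73.29 : 100.00 : 49.61 : 10.70 : 0.85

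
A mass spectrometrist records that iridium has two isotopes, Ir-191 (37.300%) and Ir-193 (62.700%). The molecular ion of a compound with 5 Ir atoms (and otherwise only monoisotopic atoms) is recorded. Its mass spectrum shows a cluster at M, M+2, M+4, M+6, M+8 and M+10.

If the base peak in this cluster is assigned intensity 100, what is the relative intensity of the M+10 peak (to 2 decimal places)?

Term probabilities: M 0.0072, M+2 0.0607, M+4 0.2040, M+6 0.3429, M+8 0.2882, M+10 0.0969. Base peak = M+6.
P(M+6) = C(5,3) × 0.37300^2 × 0.62700^3 = 10 × 0.139129 × 0.24649188 = 0.342942 (base)
P(M+10) = C(5,5) × 0.37300^0 × 0.62700^5 = 1 × 1.0000 × 0.09690311 = 0.096903
Relative intensity = 0.096903 / 0.342942 × 100 = 28.26

28.26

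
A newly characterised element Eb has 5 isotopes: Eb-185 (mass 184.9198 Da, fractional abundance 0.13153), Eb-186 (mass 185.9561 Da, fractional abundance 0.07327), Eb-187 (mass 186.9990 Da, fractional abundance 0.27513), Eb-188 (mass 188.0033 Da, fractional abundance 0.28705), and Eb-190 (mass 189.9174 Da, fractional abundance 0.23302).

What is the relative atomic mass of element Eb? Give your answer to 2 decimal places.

Weight each isotope mass by its fractional abundance: 0.13153 × 184.9198 + 0.07327 × 185.9561 + 0.27513 × 186.9990 + 0.28705 × 188.0033 + 0.23302 × 189.9174
= 24.32250 + 13.62500 + 51.44903 + 53.96635 + 44.25455 = 187.61743 Da

187.62 Da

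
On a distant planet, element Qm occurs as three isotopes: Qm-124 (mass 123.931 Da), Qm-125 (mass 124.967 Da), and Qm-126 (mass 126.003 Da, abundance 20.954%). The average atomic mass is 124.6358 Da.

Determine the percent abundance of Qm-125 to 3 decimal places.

Let x and y be the fractions of Qm-124 and Qm-125. Then x + y = 1 − 0.20954 = 0.79046 and 123.931x + 124.967y = 124.6358 − 0.20954×126.003 = 98.23313138.
Substituting: 123.931x + 124.967(0.79046 − x) = 98.23313138
(123.931 − 124.967)x = -0.54828344  ⇒  x = 0.52923, y = 0.26123
Qm-124: 52.923%, Qm-125: 26.123%.

26.123%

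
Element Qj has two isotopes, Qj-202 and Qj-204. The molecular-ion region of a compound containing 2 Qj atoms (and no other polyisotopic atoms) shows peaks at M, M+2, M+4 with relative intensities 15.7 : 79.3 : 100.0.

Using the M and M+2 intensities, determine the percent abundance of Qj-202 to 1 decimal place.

If p is the fraction of Qj that is Qj-202, then I(M+2)/I(M) = [C(2,1)·p^1·(1−p)] / p^2 = 2·(1−p)/p = 79.3/15.7 = 5.0510
(1−p)/p = 5.0510/2 = 2.5255  ⇒  p = 1/(1 + 2.5255) = 0.2836
Qj-202: 28.4%, Qj-204: 71.6%.

28.4%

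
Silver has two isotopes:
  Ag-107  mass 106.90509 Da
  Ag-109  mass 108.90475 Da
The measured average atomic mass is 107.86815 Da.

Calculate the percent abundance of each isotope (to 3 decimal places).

Ag-107: 51.839%, Ag-109: 48.161%

Let x be the fractional abundance of Ag-107; then Ag-109 has abundance 1 − x.
106.90509·x + 108.90475·(1 − x) = 107.86815
(106.90509 − 108.90475)·x = 107.86815 − 108.90475
x = -1.03660 / -1.99966 = 0.51839 → 51.839% Ag-107, 48.161% Ag-109.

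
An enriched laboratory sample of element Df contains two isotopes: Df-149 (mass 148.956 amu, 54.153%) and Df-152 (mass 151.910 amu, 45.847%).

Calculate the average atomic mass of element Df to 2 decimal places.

150.31 amu

The abundance-weighted mean is 0.54153 × 148.956 + 0.45847 × 151.910
= 80.6641 + 69.6462 = 150.3103 amu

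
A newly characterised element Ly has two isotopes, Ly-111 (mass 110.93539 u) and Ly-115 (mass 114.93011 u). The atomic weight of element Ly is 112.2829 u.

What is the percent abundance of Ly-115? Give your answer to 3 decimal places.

33.732%

Let x be the fractional abundance of Ly-111; then Ly-115 has abundance 1 − x.
110.93539·x + 114.93011·(1 − x) = 112.2829
(110.93539 − 114.93011)·x = 112.2829 − 114.93011
x = -2.64721 / -3.99472 = 0.66268 → 66.268% Ly-111, 33.732% Ly-115.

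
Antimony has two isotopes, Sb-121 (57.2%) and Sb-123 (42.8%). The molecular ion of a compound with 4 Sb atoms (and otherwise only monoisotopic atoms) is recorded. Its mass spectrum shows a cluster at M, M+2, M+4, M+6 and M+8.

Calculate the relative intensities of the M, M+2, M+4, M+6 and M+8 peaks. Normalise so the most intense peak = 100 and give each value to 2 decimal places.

29.77 : 89.10 : 100.00 : 49.88 : 9.33

Expanding (0.572 + 0.428)^4:
P(M) = 0.572^4 = 0.107049
P(M+2) = 4 × 0.572^3 × 0.428^1 = 0.320400
P(M+4) = 6 × 0.572^2 × 0.428^2 = 0.359609
P(M+6) = 4 × 0.572^1 × 0.428^3 = 0.179385
P(M+8) = 0.428^4 = 0.033556
The M+4 peak is largest (0.359609); scaling to 100 gives 29.77 : 89.10 : 100.00 : 49.88 : 9.33.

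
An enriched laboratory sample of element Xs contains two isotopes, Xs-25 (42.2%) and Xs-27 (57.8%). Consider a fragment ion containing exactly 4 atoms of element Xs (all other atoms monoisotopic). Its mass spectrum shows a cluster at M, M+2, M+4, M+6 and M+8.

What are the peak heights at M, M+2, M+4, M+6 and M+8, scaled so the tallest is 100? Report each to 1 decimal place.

8.9 : 48.7 : 100.0 : 91.3 : 31.3

Expanding (0.422 + 0.578)^4:
P(M) = 0.422^4 = 0.031714
P(M+2) = 4 × 0.422^3 × 0.578^1 = 0.173750
P(M+4) = 6 × 0.422^2 × 0.578^2 = 0.356970
P(M+6) = 4 × 0.422^1 × 0.578^3 = 0.325954
P(M+8) = 0.578^4 = 0.111612
The M+4 peak is largest (0.356970); scaling to 100 gives 8.9 : 48.7 : 100.0 : 91.3 : 31.3.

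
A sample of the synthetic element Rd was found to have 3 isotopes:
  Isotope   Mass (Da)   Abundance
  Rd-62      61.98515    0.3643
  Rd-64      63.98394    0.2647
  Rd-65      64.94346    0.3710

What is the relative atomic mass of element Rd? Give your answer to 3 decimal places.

63.612 Da

Ar = Σ fᵢ·mᵢ = 0.3643 × 61.98515 + 0.2647 × 63.98394 + 0.3710 × 64.94346
= 22.581190 + 16.936549 + 24.094024 = 63.611763 Da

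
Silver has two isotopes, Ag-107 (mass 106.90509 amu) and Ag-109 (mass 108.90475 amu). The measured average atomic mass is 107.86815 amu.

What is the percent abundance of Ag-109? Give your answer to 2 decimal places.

48.16%

Let x be the fractional abundance of Ag-107; then Ag-109 has abundance 1 − x.
106.90509·x + 108.90475·(1 − x) = 107.86815
(106.90509 − 108.90475)·x = 107.86815 − 108.90475
x = -1.03660 / -1.99966 = 0.51839 → 51.84% Ag-107, 48.16% Ag-109.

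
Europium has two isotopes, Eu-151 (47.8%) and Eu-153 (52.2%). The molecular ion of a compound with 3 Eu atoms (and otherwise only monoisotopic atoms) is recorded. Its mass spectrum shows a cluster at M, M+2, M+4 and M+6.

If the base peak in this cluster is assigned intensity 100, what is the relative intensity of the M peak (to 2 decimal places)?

Binomial terms of (0.478 + 0.522)^3: M 0.1092, M+2 0.3578, M+4 0.3907, M+6 0.1422 → M+4 is the base peak.
P(M+4) = C(3,2) × 0.478^1 × 0.522^2 = 3 × 0.4780 × 0.272484 = 0.390742 (base)
P(M) = C(3,0) × 0.478^3 × 0.522^0 = 1 × 0.10921535 × 1.0000 = 0.109215
Relative intensity = 0.109215 / 0.390742 × 100 = 27.95

27.95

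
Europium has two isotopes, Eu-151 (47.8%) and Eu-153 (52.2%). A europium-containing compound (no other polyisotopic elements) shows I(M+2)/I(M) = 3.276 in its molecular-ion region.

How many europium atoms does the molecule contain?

3

With n Eu atoms, P(M+2)/P(M) = C(n,1)·p^(n−1)q / p^n = n·q/p = n · 0.522/0.478.
n = 3.276 × 0.478/0.522 = 3.00 ≈ 3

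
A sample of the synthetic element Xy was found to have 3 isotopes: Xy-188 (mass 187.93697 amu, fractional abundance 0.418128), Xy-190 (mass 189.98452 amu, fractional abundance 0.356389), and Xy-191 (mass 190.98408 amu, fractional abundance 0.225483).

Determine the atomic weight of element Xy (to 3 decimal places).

189.354 amu

The abundance-weighted mean is 0.418128 × 187.93697 + 0.356389 × 189.98452 + 0.225483 × 190.98408
= 78.581709 + 67.708393 + 43.063663 = 189.353765 amu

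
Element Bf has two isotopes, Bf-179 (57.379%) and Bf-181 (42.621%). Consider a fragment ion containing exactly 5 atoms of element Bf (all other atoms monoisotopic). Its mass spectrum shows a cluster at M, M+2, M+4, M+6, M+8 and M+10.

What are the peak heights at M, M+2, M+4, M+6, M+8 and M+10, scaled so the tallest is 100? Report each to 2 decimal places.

18.12 : 67.31 : 100.00 : 74.28 : 27.59 : 4.10

The 5 Bf atoms are independent, so intensities follow the terms of (0.57379 + 0.42621)^5.
P(M) = 0.57379^5 = 0.062196
P(M+2) = 5 × 0.57379^4 × 0.42621^1 = 0.230997
P(M+4) = 10 × 0.57379^3 × 0.42621^2 = 0.343168
P(M+6) = 10 × 0.57379^2 × 0.42621^3 = 0.254904
P(M+8) = 5 × 0.57379^1 × 0.42621^4 = 0.094671
P(M+10) = 0.42621^5 = 0.014064
The M+4 peak is largest (0.343168); scaling to 100 gives 18.12 : 67.31 : 100.00 : 74.28 : 27.59 : 4.10.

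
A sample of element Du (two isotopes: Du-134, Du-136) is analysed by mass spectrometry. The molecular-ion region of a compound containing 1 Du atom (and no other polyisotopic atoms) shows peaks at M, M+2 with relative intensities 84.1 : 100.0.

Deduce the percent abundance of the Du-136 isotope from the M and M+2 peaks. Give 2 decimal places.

54.32%

If p is the fraction of Du that is Du-134, then I(M+2)/I(M) = [C(1,1)·p^0·(1−p)] / p^1 = 1·(1−p)/p = 100.0/84.1 = 1.1891
(1−p)/p = 1.1891/1 = 1.1891  ⇒  p = 1/(1 + 1.1891) = 0.4568
Du-134: 45.68%, Du-136: 54.32%.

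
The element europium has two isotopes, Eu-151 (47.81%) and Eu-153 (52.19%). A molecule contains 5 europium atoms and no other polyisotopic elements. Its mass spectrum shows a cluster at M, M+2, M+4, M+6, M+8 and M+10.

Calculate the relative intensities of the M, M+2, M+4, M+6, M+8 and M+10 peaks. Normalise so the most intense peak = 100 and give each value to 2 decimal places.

The 5 Eu atoms are independent, so intensities follow the terms of (0.4781 + 0.5219)^5.
P(M) = 0.4781^5 = 0.024980
P(M+2) = 5 × 0.4781^4 × 0.5219^1 = 0.136343
P(M+4) = 10 × 0.4781^3 × 0.5219^2 = 0.297667
P(M+6) = 10 × 0.4781^2 × 0.5219^3 = 0.324937
P(M+8) = 5 × 0.4781^1 × 0.5219^4 = 0.177353
P(M+10) = 0.5219^5 = 0.038720
The M+6 peak is largest (0.324937); scaling to 100 gives 7.69 : 41.96 : 91.61 : 100.00 : 54.58 : 11.92.

7.69 : 41.96 : 91.61 : 100.00 : 54.58 : 11.92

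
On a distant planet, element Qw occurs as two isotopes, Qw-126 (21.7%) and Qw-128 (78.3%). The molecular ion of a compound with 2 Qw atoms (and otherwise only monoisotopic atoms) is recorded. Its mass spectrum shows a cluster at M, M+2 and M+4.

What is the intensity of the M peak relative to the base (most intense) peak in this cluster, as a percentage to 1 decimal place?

7.7%

(0.217 + 0.783)^2 gives M 0.0471, M+2 0.3398, M+4 0.6131; the largest is M+4.
P(M+4) = C(2,2) × 0.217^0 × 0.783^2 = 1 × 1.0000 × 0.613089 = 0.613089 (base)
P(M) = C(2,0) × 0.217^2 × 0.783^0 = 1 × 0.047089 × 1.0000 = 0.047089
Relative intensity = 0.047089 / 0.613089 × 100 = 7.7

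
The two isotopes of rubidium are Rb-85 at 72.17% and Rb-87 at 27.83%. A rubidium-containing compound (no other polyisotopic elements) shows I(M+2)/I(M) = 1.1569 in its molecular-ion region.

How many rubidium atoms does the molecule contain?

3

For n independent Rb atoms, I(M+2)/I(M) = n · (abundance Rb-87) / (abundance Rb-85) = n · 0.2783/0.7217.
n = 1.1569 × 0.7217/0.2783 = 3.00 ≈ 3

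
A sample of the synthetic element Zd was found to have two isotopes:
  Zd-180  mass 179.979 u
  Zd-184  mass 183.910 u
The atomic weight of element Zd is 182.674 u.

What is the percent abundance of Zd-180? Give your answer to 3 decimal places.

31.442%

With x = fraction of Zd-180 (so Zd-184 is 1 − x):
179.979·x + 183.910·(1 − x) = 182.674
(179.979 − 183.910)·x = 182.674 − 183.910
x = -1.236 / -3.931 = 0.31442 → 31.442% Zd-180, 68.558% Zd-184.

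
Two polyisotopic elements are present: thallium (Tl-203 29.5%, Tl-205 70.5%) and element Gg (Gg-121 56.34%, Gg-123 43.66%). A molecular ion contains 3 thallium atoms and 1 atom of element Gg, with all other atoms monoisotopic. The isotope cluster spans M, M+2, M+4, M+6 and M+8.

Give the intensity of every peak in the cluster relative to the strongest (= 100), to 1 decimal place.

3.7 : 29.5 : 84.3 : 100.0 : 39.3

Thallium pattern (n=3): 0.02567237 : 0.18405787 : 0.43986713 : 0.35040263
Element Gg pattern (n=1): 0.5634 : 0.4366
Convolve the two distributions (both contribute in 2-u steps):
  M: 0.02567237×0.5634 = 0.014464
  M+2: 0.02567237×0.4366 + 0.18405787×0.5634 = 0.114907
  M+4: 0.18405787×0.4366 + 0.43986713×0.5634 = 0.328181
  M+6: 0.43986713×0.4366 + 0.35040263×0.5634 = 0.389463
  M+8: 0.35040263×0.4366 = 0.152986
Scale to base peak (0.389463) = 100: 3.7 : 29.5 : 84.3 : 100.0 : 39.3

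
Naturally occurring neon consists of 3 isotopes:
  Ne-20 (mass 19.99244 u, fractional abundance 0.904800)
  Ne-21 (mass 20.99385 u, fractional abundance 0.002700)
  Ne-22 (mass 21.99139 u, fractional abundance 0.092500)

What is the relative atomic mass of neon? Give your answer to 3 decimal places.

20.180 u

Average mass = Σ (abundance × isotope mass) = 0.904800 × 19.99244 + 0.002700 × 20.99385 + 0.092500 × 21.99139
= 18.089160 + 0.056683 + 2.034204 = 20.180047 u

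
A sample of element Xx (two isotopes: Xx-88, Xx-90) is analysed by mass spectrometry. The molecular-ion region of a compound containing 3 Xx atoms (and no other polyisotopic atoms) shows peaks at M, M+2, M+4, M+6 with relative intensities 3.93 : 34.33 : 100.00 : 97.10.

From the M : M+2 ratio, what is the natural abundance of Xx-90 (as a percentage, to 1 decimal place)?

74.4%

Write p for the Xx-88 fraction. I(M+2)/I(M) = [C(3,1)·p^2·(1−p)] / p^3 = 3·(1−p)/p = 34.33/3.93 = 8.7354
(1−p)/p = 8.7354/3 = 2.9118  ⇒  p = 1/(1 + 2.9118) = 0.2556
Xx-88: 25.6%, Xx-90: 74.4%.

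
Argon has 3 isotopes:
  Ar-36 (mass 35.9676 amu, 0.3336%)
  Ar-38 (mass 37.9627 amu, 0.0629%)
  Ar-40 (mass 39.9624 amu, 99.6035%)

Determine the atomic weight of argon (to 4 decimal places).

39.9478 amu

The abundance-weighted mean is 0.003336 × 35.9676 + 0.000629 × 37.9627 + 0.996035 × 39.9624
= 0.11999 + 0.02388 + 39.80395 = 39.94782 amu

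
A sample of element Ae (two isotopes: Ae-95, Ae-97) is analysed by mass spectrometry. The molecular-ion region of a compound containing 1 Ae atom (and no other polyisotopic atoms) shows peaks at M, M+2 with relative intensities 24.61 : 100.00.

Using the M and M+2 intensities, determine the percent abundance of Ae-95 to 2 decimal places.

19.75%

If p is the fraction of Ae that is Ae-95, then I(M+2)/I(M) = [C(1,1)·p^0·(1−p)] / p^1 = 1·(1−p)/p = 100.00/24.61 = 4.0634
(1−p)/p = 4.0634/1 = 4.0634  ⇒  p = 1/(1 + 4.0634) = 0.1975
Ae-95: 19.75%, Ae-97: 80.25%.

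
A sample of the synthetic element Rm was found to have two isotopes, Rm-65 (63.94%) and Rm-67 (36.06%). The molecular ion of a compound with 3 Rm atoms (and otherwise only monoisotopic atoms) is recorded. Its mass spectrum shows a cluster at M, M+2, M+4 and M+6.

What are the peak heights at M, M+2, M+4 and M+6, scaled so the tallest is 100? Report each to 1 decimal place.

The 3 Rm atoms are independent, so intensities follow the terms of (0.6394 + 0.3606)^3.
P(M) = 0.6394^3 = 0.261407
P(M+2) = 3 × 0.6394^2 × 0.3606^1 = 0.442275
P(M+4) = 3 × 0.6394^1 × 0.3606^2 = 0.249428
P(M+6) = 0.3606^3 = 0.046890
The M+2 peak is largest (0.442275); scaling to 100 gives 59.1 : 100.0 : 56.4 : 10.6.

59.1 : 100.0 : 56.4 : 10.6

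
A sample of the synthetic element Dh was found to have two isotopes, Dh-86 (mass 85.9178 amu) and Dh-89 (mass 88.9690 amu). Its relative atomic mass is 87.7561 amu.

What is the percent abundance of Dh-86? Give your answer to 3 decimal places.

39.752%

With x = fraction of Dh-86 (so Dh-89 is 1 − x):
85.9178·x + 88.9690·(1 − x) = 87.7561
(85.9178 − 88.9690)·x = 87.7561 − 88.9690
x = -1.2129 / -3.0512 = 0.39752 → 39.752% Dh-86, 60.248% Dh-89.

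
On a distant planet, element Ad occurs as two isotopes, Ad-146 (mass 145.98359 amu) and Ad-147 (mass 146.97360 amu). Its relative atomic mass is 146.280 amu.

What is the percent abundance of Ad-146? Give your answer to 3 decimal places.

70.060%

Let x be the fractional abundance of Ad-146; then Ad-147 has abundance 1 − x.
145.98359·x + 146.97360·(1 − x) = 146.280
(145.98359 − 146.97360)·x = 146.280 − 146.97360
x = -0.69360 / -0.99001 = 0.70060 → 70.060% Ad-146, 29.940% Ad-147.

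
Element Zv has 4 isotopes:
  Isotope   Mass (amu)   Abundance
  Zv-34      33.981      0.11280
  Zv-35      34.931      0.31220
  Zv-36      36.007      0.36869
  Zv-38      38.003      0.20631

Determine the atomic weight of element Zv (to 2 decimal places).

35.85 amu

Weight each isotope mass by its fractional abundance: 0.11280 × 33.981 + 0.31220 × 34.931 + 0.36869 × 36.007 + 0.20631 × 38.003
= 3.8331 + 10.9055 + 13.2754 + 7.8404 = 35.8544 amu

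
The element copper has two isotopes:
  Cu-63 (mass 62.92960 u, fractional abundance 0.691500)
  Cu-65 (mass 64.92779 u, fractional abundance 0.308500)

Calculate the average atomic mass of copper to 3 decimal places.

63.546 u

Average mass = Σ (abundance × isotope mass) = 0.691500 × 62.92960 + 0.308500 × 64.92779
= 43.515818 + 20.030223 = 63.546041 u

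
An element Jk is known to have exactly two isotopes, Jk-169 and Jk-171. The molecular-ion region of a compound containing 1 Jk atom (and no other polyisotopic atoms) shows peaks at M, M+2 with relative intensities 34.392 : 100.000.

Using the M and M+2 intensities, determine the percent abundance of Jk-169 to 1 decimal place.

25.6%

Write p for the Jk-169 fraction. I(M+2)/I(M) = [C(1,1)·p^0·(1−p)] / p^1 = 1·(1−p)/p = 100.000/34.392 = 2.9077
(1−p)/p = 2.9077/1 = 2.9077  ⇒  p = 1/(1 + 2.9077) = 0.2559
Jk-169: 25.6%, Jk-171: 74.4%.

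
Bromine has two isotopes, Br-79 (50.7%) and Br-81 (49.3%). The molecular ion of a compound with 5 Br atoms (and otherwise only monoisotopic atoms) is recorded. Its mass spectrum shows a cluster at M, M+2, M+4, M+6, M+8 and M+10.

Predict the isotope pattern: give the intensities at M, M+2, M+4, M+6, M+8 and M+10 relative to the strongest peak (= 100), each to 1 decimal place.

The 5 Br atoms are independent, so intensities follow the terms of (0.507 + 0.493)^5.
P(M) = 0.507^5 = 0.033500
P(M+2) = 5 × 0.507^4 × 0.493^1 = 0.162873
P(M+4) = 10 × 0.507^3 × 0.493^2 = 0.316751
P(M+6) = 10 × 0.507^2 × 0.493^3 = 0.308004
P(M+8) = 5 × 0.507^1 × 0.493^4 = 0.149750
P(M+10) = 0.493^5 = 0.029123
The M+4 peak is largest (0.316751); scaling to 100 gives 10.6 : 51.4 : 100.0 : 97.2 : 47.3 : 9.2.

10.6 : 51.4 : 100.0 : 97.2 : 47.3 : 9.2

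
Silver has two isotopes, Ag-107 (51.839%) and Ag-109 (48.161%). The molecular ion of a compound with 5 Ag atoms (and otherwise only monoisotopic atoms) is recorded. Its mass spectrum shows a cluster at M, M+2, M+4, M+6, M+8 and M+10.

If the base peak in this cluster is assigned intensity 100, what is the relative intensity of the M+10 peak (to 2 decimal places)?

Binomial terms of (0.51839 + 0.48161)^5: M 0.0374, M+2 0.1739, M+4 0.3231, M+6 0.3002, M+8 0.1394, M+10 0.0259 → M+4 is the base peak.
P(M+4) = C(5,2) × 0.51839^3 × 0.48161^2 = 10 × 0.13930601 × 0.23194819 = 0.323118 (base)
P(M+10) = C(5,5) × 0.51839^0 × 0.48161^5 = 1 × 1.0000 × 0.0259106 = 0.025911
Relative intensity = 0.025911 / 0.323118 × 100 = 8.02

8.02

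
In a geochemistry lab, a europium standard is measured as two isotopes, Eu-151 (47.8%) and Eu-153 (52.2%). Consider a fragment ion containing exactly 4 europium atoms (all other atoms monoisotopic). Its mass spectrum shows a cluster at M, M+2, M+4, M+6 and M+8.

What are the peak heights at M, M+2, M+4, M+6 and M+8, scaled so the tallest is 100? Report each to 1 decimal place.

Expanding (0.478 + 0.522)^4:
P(M) = 0.478^4 = 0.052205
P(M+2) = 4 × 0.478^3 × 0.522^1 = 0.228042
P(M+4) = 6 × 0.478^2 × 0.522^2 = 0.373549
P(M+6) = 4 × 0.478^1 × 0.522^3 = 0.271956
P(M+8) = 0.522^4 = 0.074248
The M+4 peak is largest (0.373549); scaling to 100 gives 14.0 : 61.0 : 100.0 : 72.8 : 19.9.

14.0 : 61.0 : 100.0 : 72.8 : 19.9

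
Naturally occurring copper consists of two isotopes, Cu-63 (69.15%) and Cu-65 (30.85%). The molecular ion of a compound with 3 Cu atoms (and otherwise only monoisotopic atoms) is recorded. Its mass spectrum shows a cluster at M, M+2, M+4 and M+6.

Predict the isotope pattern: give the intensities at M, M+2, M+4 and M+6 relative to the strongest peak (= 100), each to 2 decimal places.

74.72 : 100.00 : 44.61 : 6.63

The 3 Cu atoms are independent, so intensities follow the terms of (0.6915 + 0.3085)^3.
P(M) = 0.6915^3 = 0.330656
P(M+2) = 3 × 0.6915^2 × 0.3085^1 = 0.442548
P(M+4) = 3 × 0.6915^1 × 0.3085^2 = 0.197435
P(M+6) = 0.3085^3 = 0.029361
The M+2 peak is largest (0.442548); scaling to 100 gives 74.72 : 100.00 : 44.61 : 6.63.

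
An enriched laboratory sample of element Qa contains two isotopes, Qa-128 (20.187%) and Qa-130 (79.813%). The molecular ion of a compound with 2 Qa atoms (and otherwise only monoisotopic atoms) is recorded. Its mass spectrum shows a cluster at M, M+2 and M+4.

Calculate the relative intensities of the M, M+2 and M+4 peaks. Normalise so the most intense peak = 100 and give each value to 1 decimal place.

6.4 : 50.6 : 100.0

Expanding (0.20187 + 0.79813)^2:
P(M) = 0.20187^2 = 0.040751
P(M+2) = 2 × 0.20187^1 × 0.79813^1 = 0.322237
P(M+4) = 0.79813^2 = 0.637011
The M+4 peak is largest (0.637011); scaling to 100 gives 6.4 : 50.6 : 100.0.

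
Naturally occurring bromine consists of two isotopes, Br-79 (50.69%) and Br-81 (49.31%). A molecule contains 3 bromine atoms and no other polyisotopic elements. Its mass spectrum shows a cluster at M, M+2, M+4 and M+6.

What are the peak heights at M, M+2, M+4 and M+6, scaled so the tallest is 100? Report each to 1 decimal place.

The 3 Br atoms are independent, so intensities follow the terms of (0.5069 + 0.4931)^3.
P(M) = 0.5069^3 = 0.130247
P(M+2) = 3 × 0.5069^2 × 0.4931^1 = 0.380103
P(M+4) = 3 × 0.5069^1 × 0.4931^2 = 0.369755
P(M+6) = 0.4931^3 = 0.119896
The M+2 peak is largest (0.380103); scaling to 100 gives 34.3 : 100.0 : 97.3 : 31.5.

34.3 : 100.0 : 97.3 : 31.5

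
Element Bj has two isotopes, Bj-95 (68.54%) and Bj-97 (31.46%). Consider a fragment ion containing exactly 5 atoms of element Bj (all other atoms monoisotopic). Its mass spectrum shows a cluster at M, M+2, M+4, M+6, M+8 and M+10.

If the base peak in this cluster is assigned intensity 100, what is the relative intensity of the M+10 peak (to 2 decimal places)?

0.89

Term probabilities: M 0.1513, M+2 0.3471, M+4 0.3187, M+6 0.1463, M+8 0.0336, M+10 0.0031. Base peak = M+2.
P(M+2) = C(5,1) × 0.6854^4 × 0.3146^1 = 5 × 0.22068682 × 0.3146 = 0.347140 (base)
P(M+10) = C(5,5) × 0.6854^0 × 0.3146^5 = 1 × 1.0000 × 0.00308172 = 0.003082
Relative intensity = 0.003082 / 0.347140 × 100 = 0.89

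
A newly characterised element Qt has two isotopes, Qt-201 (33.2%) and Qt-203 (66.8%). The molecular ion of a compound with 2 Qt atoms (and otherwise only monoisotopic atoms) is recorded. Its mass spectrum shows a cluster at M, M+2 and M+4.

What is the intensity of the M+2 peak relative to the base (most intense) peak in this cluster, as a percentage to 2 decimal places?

Term probabilities: M 0.1102, M+2 0.4436, M+4 0.4462. Base peak = M+4.
P(M+4) = C(2,2) × 0.332^0 × 0.668^2 = 1 × 1.0000 × 0.446224 = 0.446224 (base)
P(M+2) = C(2,1) × 0.332^1 × 0.668^1 = 2 × 0.3320 × 0.6680 = 0.443552
Relative intensity = 0.443552 / 0.446224 × 100 = 99.40

99.40%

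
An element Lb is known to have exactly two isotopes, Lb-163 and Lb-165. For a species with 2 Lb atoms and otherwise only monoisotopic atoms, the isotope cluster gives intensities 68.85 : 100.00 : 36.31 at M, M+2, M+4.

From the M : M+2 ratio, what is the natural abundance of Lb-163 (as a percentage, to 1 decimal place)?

If p is the fraction of Lb that is Lb-163, then I(M+2)/I(M) = [C(2,1)·p^1·(1−p)] / p^2 = 2·(1−p)/p = 100.00/68.85 = 1.4524
(1−p)/p = 1.4524/2 = 0.7262  ⇒  p = 1/(1 + 0.7262) = 0.5793
Lb-163: 57.9%, Lb-165: 42.1%.

57.9%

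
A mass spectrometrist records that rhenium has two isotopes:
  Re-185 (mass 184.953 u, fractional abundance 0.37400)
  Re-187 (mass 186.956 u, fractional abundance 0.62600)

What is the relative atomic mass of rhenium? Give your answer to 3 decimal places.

186.207 u

Ar = Σ fᵢ·mᵢ = 0.37400 × 184.953 + 0.62600 × 186.956
= 69.1724 + 117.0345 = 186.2069 u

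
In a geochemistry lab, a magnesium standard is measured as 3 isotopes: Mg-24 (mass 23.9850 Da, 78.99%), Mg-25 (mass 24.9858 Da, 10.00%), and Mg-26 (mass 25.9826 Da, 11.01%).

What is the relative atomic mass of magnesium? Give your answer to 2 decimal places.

24.31 Da

Average mass = Σ (abundance × isotope mass) = 0.7899 × 23.9850 + 0.1000 × 24.9858 + 0.1101 × 25.9826
= 18.94575 + 2.49858 + 2.86068 = 24.30501 Da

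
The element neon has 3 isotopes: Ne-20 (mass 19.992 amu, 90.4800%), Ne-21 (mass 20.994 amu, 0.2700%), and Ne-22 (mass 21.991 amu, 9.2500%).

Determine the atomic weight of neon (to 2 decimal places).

20.18 amu

Ar = Σ fᵢ·mᵢ = 0.904800 × 19.992 + 0.002700 × 20.994 + 0.092500 × 21.991
= 18.0888 + 0.0567 + 2.0342 = 20.1797 amu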